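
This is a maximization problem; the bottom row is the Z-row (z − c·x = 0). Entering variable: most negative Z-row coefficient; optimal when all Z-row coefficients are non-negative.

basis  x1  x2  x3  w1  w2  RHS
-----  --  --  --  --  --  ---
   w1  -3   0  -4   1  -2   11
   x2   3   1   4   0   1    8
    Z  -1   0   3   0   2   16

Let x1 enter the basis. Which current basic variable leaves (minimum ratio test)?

x2

Column x1 entries and ratios — w1: -3 ≤ 0, skip; x2: 8/3 = 8/3.
Smallest ratio is 8/3 in the row of x2, so x2 leaves.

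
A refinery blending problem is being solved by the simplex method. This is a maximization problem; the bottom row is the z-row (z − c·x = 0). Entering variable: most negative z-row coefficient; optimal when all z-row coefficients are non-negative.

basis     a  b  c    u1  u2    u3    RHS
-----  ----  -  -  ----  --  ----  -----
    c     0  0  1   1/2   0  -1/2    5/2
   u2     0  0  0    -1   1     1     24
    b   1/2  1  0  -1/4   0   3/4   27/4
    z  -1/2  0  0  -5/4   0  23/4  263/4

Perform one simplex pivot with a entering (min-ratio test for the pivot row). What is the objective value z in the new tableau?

145/2

Ratio test on column a — row 1: entry 0 ≤ 0; row 2: entry 0 ≤ 0; row 3: (27/4)/(1/2) = 27/2. Minimum is 27/2 at row 3 (b leaves); pivot element 1/2.
Pivot on row 3; the z-row RHS becomes 263/4 − (-1/2)·(27/2) = 145/2.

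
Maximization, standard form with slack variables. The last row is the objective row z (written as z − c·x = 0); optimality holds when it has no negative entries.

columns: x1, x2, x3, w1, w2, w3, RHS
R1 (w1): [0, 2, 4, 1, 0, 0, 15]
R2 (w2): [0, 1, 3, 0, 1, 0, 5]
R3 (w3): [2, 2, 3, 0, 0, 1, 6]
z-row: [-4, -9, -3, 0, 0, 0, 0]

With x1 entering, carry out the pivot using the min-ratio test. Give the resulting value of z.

12

Ratio test on column x1 — row 1: entry 0 ≤ 0; row 2: entry 0 ≤ 0; row 3: 6/2 = 3. Minimum is 3 at row 3 (w3 leaves); pivot element 2.
Pivot on row 3; the z-row RHS becomes 0 − (-4)·3 = 12.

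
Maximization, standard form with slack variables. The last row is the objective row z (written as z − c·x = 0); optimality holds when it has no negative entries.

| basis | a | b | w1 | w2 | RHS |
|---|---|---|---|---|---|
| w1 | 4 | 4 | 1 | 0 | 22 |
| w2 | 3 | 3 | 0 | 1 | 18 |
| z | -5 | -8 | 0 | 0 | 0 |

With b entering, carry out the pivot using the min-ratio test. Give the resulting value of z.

44

Ratio test on column b — row 1: 22/4 = 11/2; row 2: 18/3 = 6. Minimum is 11/2 at row 1 (w1 leaves); pivot element 4.
Pivot on row 1; the z-row RHS becomes 0 − (-8)·(11/2) = 44.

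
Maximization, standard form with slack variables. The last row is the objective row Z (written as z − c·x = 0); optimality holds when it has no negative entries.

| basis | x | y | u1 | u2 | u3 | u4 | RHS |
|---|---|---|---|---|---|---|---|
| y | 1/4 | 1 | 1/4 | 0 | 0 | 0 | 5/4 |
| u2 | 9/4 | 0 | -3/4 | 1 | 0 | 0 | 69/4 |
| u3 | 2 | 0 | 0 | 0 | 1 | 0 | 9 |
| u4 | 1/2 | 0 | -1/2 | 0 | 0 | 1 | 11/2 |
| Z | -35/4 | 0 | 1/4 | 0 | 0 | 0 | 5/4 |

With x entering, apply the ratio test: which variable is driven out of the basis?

u3

Column x entries and ratios — y: (5/4)/(1/4) = 5; u2: (69/4)/(9/4) = 23/3; u3: 9/2 = 9/2; u4: (11/2)/(1/2) = 11.
Smallest ratio is 9/2 in the row of u3, so u3 leaves.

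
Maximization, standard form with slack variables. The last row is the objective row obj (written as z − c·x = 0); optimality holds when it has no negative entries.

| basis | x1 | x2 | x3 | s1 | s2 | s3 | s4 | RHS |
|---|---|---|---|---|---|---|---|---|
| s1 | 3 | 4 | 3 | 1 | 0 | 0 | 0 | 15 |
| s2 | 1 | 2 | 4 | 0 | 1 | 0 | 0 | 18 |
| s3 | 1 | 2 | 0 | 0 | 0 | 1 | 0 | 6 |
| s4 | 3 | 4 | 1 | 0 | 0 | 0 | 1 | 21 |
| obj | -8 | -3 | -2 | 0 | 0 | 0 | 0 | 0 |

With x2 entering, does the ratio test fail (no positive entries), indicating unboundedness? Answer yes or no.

Column x2 has positive entries in row(s) 1, 2, 3, 4, so the ratio test bounds it — not unbounded.

no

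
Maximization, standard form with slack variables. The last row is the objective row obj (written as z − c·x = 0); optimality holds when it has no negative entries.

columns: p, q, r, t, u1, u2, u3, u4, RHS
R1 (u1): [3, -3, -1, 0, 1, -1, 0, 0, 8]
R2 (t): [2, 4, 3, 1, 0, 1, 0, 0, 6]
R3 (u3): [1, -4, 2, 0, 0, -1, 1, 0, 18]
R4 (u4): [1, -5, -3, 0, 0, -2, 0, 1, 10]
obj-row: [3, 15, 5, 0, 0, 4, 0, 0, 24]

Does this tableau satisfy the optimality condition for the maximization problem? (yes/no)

yes

Every obj-row coefficient is ≥ 0, so the tableau is optimal.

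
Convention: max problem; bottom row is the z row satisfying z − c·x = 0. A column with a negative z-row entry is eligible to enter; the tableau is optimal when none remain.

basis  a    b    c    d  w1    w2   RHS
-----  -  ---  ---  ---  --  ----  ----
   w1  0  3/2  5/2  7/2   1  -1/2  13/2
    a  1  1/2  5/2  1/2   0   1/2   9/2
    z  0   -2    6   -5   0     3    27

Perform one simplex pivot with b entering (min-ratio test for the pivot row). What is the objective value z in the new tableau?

Ratio test on column b — row 1: (13/2)/(3/2) = 13/3; row 2: (9/2)/(1/2) = 9. Minimum is 13/3 at row 1 (w1 leaves); pivot element 3/2.
Pivot on row 1; the z-row RHS becomes 27 − (-2)·(13/3) = 107/3.

107/3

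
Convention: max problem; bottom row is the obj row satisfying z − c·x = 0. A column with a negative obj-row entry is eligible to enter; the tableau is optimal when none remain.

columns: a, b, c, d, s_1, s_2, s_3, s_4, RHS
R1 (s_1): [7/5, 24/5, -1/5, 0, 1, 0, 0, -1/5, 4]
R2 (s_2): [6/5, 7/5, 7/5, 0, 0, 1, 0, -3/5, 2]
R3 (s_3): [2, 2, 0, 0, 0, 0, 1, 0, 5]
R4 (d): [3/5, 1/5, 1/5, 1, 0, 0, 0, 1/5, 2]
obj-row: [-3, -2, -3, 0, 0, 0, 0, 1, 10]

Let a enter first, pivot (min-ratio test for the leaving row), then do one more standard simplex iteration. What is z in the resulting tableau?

95/6

Ratio test on column a — row 1: 4/(7/5) = 20/7; row 2: 2/(6/5) = 5/3; row 3: 5/2 = 5/2; row 4: 2/(3/5) = 10/3. Minimum is 5/3 at row 2 (s_2 leaves); pivot element 6/5.
Pivot on row 2; the obj-row RHS becomes 10 − (-3)·(5/3) = 15.
Next entering variable (most negative obj-row entry -1/2): s_4.
Ratio test on column s_4 — row 1: (5/3)/(1/2) = 10/3; row 2: entry -1/2 ≤ 0; row 3: (5/3)/1 = 5/3; row 4: 1/(1/2) = 2. Minimum is 5/3 at row 3 (s_3 leaves); pivot element 1.
After the second pivot the obj-row RHS is 15 − (-1/2)·(5/3) = 95/6.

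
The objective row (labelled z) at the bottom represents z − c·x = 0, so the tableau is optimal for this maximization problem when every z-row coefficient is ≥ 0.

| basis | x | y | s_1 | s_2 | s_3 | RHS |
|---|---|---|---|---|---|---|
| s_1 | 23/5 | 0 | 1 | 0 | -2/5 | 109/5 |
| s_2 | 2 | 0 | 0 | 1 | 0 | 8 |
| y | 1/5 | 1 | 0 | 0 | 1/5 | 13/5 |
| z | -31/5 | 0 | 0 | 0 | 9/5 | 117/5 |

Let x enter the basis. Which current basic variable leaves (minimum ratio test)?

Column x entries and ratios — s_1: (109/5)/(23/5) = 109/23; s_2: 8/2 = 4; y: (13/5)/(1/5) = 13.
Smallest ratio is 4 in the row of s_2, so s_2 leaves.

s_2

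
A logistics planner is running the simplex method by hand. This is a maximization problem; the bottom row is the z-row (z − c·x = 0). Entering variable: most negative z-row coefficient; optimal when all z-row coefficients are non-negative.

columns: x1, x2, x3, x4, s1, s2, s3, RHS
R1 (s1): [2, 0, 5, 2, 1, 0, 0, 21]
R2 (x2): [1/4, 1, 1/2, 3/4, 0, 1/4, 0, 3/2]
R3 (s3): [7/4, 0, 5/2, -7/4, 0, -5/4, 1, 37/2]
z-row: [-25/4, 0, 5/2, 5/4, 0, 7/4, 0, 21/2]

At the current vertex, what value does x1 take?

0

x1 is not in the basis, so in the current basic feasible solution x1 = 0.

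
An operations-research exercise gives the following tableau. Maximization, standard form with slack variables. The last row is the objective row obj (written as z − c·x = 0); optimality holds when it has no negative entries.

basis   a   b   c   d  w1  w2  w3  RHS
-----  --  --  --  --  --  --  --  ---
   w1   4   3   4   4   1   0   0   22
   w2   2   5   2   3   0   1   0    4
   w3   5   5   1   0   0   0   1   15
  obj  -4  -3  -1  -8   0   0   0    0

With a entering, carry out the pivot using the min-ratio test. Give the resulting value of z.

Ratio test on column a — row 1: 22/4 = 11/2; row 2: 4/2 = 2; row 3: 15/5 = 3. Minimum is 2 at row 2 (w2 leaves); pivot element 2.
Pivot on row 2; the obj-row RHS becomes 0 − (-4)·2 = 8.

8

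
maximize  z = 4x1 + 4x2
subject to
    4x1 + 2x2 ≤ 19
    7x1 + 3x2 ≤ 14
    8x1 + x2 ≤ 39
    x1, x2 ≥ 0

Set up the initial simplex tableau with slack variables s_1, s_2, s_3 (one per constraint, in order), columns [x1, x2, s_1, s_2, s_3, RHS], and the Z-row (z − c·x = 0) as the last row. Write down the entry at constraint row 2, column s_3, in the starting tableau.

0

Slack s_3 belongs to constraint 3; its column is the unit vector e_3, so the entry in row 2 is 0.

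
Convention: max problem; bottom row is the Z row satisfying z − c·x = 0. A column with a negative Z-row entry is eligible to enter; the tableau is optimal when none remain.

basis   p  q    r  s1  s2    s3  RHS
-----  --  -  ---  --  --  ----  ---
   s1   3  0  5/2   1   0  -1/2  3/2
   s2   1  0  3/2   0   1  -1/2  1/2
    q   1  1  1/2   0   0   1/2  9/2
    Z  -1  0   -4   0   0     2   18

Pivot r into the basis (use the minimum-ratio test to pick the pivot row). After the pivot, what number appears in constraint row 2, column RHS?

Ratio test on column r — row 1: (3/2)/(5/2) = 3/5; row 2: (1/2)/(3/2) = 1/3; row 3: (9/2)/(1/2) = 9. Minimum is 1/3 at row 2 (s2 leaves); pivot element 3/2.
Divide row 2 by 3/2; eliminate column r from the other rows.
In the new row 2, the RHS entry is the old entry divided by the pivot: (1/2)/(3/2) = 1/3.

1/3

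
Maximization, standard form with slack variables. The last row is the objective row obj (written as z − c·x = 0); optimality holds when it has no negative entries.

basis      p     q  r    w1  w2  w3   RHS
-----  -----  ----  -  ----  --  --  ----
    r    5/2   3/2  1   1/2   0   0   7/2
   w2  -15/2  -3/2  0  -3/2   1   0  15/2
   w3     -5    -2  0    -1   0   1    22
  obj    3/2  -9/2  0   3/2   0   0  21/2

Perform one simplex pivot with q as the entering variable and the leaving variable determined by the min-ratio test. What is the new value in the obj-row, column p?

Ratio test on column q — row 1: (7/2)/(3/2) = 7/3; row 2: entry -3/2 ≤ 0; row 3: entry -2 ≤ 0. Minimum is 7/3 at row 1 (r leaves); pivot element 3/2.
Divide row 1 by 3/2; eliminate column q from the other rows.
obj-row update in column p: 3/2 − (-9/2)·(5/3) = 9.

9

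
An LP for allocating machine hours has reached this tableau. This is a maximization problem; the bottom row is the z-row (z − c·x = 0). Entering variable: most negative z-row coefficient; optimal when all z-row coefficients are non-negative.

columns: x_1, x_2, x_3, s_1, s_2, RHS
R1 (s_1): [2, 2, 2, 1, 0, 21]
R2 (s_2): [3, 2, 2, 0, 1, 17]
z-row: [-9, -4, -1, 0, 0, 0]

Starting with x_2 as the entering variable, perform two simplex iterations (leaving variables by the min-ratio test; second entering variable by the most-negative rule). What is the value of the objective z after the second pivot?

51

Ratio test on column x_2 — row 1: 21/2 = 21/2; row 2: 17/2 = 17/2. Minimum is 17/2 at row 2 (s_2 leaves); pivot element 2.
Pivot on row 2; the z-row RHS becomes 0 − (-4)·(17/2) = 34.
Next entering variable (most negative z-row entry -3): x_1.
Ratio test on column x_1 — row 1: entry -1 ≤ 0; row 2: (17/2)/(3/2) = 17/3. Minimum is 17/3 at row 2 (x_2 leaves); pivot element 3/2.
After the second pivot the z-row RHS is 34 − (-3)·(17/3) = 51.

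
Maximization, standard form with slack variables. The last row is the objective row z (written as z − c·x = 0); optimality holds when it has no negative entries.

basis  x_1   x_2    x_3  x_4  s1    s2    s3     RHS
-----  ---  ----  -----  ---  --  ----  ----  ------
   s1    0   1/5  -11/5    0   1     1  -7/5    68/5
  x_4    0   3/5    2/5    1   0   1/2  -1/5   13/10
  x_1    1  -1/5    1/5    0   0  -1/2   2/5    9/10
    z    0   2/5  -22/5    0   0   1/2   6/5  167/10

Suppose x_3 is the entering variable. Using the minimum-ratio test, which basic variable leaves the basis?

Column x_3 entries and ratios — s1: -11/5 ≤ 0, skip; x_4: (13/10)/(2/5) = 13/4; x_1: (9/10)/(1/5) = 9/2.
Smallest ratio is 13/4 in the row of x_4, so x_4 leaves.

x_4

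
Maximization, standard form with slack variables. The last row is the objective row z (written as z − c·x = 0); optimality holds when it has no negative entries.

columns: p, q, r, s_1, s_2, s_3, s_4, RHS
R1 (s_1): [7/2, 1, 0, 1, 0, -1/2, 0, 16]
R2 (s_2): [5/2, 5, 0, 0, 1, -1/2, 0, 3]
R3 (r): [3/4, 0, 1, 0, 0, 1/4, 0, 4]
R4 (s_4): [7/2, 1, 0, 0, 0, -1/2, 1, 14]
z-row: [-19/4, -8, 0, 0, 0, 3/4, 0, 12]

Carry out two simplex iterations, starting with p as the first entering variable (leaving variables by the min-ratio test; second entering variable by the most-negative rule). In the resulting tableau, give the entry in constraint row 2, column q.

5/4

Ratio test on column p — row 1: 16/(7/2) = 32/7; row 2: 3/(5/2) = 6/5; row 3: 4/(3/4) = 16/3; row 4: 14/(7/2) = 4. Minimum is 6/5 at row 2 (s_2 leaves); pivot element 5/2.
Divide row 2 by 5/2; eliminate column p from the other rows.
Second iteration: most negative z-row entry is -1/5 in column s_3, so s_3 enters.
Ratio test on column s_3 — row 1: (59/5)/(1/5) = 59; row 2: entry -1/5 ≤ 0; row 3: (31/10)/(2/5) = 31/4; row 4: (49/5)/(1/5) = 49. Minimum is 31/4 at row 3 (r leaves); pivot element 2/5.
Divide row 3 by 2/5; eliminate column s_3 from the other rows.
After both pivots, the entry at constraint row 2, column q is 5/4.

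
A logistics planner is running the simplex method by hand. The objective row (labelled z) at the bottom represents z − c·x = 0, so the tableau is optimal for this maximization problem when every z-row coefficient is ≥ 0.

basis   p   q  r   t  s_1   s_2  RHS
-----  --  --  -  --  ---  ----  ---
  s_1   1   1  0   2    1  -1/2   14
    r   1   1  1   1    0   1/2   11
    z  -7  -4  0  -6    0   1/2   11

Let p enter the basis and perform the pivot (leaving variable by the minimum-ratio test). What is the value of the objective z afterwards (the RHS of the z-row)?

88

Ratio test on column p — row 1: 14/1 = 14; row 2: 11/1 = 11. Minimum is 11 at row 2 (r leaves); pivot element 1.
Pivot on row 2; the z-row RHS becomes 11 − (-7)·11 = 88.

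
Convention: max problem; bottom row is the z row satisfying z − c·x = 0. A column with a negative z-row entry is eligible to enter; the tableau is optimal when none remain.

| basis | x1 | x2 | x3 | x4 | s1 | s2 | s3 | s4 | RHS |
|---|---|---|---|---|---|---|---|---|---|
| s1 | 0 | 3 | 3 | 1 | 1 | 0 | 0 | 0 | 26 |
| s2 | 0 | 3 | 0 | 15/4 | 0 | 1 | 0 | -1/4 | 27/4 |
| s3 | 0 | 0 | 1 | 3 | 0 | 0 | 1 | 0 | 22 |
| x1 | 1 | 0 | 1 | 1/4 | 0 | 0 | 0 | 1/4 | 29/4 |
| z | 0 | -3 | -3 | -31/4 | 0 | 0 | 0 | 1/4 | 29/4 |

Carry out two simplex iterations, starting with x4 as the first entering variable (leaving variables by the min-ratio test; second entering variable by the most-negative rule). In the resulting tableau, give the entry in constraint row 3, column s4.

Ratio test on column x4 — row 1: 26/1 = 26; row 2: (27/4)/(15/4) = 9/5; row 3: 22/3 = 22/3; row 4: (29/4)/(1/4) = 29. Minimum is 9/5 at row 2 (s2 leaves); pivot element 15/4.
Divide row 2 by 15/4; eliminate column x4 from the other rows.
Second iteration: most negative z-row entry is -3 in column x3, so x3 enters.
Ratio test on column x3 — row 1: (121/5)/3 = 121/15; row 2: entry 0 ≤ 0; row 3: (83/5)/1 = 83/5; row 4: (34/5)/1 = 34/5. Minimum is 34/5 at row 4 (x1 leaves); pivot element 1.
Divide row 4 by 1; eliminate column x3 from the other rows.
After both pivots, the entry at constraint row 3, column s4 is -1/15.

-1/15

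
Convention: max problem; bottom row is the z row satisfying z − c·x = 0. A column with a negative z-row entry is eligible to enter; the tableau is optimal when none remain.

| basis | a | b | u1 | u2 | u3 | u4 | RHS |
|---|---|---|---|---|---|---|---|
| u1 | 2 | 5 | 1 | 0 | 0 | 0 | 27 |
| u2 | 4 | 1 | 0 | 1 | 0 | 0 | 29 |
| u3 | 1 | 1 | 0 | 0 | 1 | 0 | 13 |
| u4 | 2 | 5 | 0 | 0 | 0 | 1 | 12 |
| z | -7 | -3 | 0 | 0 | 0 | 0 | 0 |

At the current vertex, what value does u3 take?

13

u3 is basic (row 3); its value is the RHS of that row, 13.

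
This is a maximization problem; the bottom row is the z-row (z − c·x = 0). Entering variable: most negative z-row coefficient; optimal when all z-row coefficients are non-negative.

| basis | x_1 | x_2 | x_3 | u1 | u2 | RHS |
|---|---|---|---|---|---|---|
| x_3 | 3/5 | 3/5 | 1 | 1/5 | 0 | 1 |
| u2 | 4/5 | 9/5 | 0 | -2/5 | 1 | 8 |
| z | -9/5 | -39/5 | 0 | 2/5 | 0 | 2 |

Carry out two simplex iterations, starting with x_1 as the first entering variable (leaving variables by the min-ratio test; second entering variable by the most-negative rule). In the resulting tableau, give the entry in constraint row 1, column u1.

Ratio test on column x_1 — row 1: 1/(3/5) = 5/3; row 2: 8/(4/5) = 10. Minimum is 5/3 at row 1 (x_3 leaves); pivot element 3/5.
Divide row 1 by 3/5; eliminate column x_1 from the other rows.
Second iteration: most negative z-row entry is -6 in column x_2, so x_2 enters.
Ratio test on column x_2 — row 1: (5/3)/1 = 5/3; row 2: (20/3)/1 = 20/3. Minimum is 5/3 at row 1 (x_1 leaves); pivot element 1.
Divide row 1 by 1; eliminate column x_2 from the other rows.
After both pivots, the entry at constraint row 1, column u1 is 1/3.

1/3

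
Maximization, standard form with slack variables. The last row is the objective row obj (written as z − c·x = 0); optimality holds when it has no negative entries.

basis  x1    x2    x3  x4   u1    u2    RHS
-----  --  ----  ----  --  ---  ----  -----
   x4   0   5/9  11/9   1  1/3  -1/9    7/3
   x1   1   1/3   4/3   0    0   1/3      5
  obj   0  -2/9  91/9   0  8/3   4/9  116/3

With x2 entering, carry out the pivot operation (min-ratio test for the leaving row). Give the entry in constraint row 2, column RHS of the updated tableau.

Ratio test on column x2 — row 1: (7/3)/(5/9) = 21/5; row 2: 5/(1/3) = 15. Minimum is 21/5 at row 1 (x4 leaves); pivot element 5/9.
Divide row 1 by 5/9; eliminate column x2 from the other rows.
Row 2 update in column RHS: 5 − (1/3)·(21/5) = 18/5.

18/5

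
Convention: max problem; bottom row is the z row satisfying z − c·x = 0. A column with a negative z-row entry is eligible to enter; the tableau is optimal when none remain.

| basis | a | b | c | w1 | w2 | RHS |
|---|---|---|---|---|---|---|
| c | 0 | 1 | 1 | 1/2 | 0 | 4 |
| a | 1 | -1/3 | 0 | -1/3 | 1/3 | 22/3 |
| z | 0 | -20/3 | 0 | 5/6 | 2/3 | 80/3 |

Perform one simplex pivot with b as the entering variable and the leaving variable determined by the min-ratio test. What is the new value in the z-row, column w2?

Ratio test on column b — row 1: 4/1 = 4; row 2: entry -1/3 ≤ 0. Minimum is 4 at row 1 (c leaves); pivot element 1.
Divide row 1 by 1; eliminate column b from the other rows.
z-row update in column w2: 2/3 − (-20/3)·0 = 2/3.

2/3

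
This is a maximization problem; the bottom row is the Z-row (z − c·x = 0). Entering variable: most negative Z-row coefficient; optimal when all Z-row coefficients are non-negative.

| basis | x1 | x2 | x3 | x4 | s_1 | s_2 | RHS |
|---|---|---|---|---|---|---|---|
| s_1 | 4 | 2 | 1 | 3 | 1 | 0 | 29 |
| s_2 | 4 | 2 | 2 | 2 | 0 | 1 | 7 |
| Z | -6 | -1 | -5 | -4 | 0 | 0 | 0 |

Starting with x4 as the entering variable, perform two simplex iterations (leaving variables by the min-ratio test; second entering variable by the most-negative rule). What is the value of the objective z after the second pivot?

Ratio test on column x4 — row 1: 29/3 = 29/3; row 2: 7/2 = 7/2. Minimum is 7/2 at row 2 (s_2 leaves); pivot element 2.
Pivot on row 2; the Z-row RHS becomes 0 − (-4)·(7/2) = 14.
Next entering variable (most negative Z-row entry -1): x3.
Ratio test on column x3 — row 1: entry -2 ≤ 0; row 2: (7/2)/1 = 7/2. Minimum is 7/2 at row 2 (x4 leaves); pivot element 1.
After the second pivot the Z-row RHS is 14 − (-1)·(7/2) = 35/2.

35/2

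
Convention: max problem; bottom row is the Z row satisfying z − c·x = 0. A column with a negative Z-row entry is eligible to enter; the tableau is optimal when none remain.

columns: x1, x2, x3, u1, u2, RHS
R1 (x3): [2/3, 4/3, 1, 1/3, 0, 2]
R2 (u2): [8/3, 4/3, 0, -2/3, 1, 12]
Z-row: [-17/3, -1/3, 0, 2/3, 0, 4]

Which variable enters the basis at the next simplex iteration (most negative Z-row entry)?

x1

Negative Z-row entries: x1: -17/3, x2: -1/3.
The most negative is -17/3 in column x1, so x1 enters.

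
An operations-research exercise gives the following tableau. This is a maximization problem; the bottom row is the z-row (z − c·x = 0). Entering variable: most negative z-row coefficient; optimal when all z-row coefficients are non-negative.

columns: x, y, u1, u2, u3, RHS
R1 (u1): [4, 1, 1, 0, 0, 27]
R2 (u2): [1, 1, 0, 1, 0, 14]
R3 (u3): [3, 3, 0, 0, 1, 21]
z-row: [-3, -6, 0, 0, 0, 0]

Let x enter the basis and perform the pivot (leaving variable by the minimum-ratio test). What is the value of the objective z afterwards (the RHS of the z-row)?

81/4

Ratio test on column x — row 1: 27/4 = 27/4; row 2: 14/1 = 14; row 3: 21/3 = 7. Minimum is 27/4 at row 1 (u1 leaves); pivot element 4.
Pivot on row 1; the z-row RHS becomes 0 − (-3)·(27/4) = 81/4.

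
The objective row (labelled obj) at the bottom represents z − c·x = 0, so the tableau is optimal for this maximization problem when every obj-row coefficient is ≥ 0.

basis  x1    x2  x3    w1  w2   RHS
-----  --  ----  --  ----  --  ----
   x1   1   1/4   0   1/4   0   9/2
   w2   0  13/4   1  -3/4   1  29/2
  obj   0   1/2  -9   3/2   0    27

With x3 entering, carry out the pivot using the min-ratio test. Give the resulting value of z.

315/2

Ratio test on column x3 — row 1: entry 0 ≤ 0; row 2: (29/2)/1 = 29/2. Minimum is 29/2 at row 2 (w2 leaves); pivot element 1.
Pivot on row 2; the obj-row RHS becomes 27 − (-9)·(29/2) = 315/2.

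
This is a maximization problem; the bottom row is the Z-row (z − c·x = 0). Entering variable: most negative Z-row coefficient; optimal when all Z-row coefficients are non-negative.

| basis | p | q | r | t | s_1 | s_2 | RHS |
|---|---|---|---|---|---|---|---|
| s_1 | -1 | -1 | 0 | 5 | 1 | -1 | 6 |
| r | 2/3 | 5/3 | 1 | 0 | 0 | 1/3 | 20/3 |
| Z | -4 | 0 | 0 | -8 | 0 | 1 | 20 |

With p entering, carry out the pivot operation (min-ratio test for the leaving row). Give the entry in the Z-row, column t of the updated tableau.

-8

Ratio test on column p — row 1: entry -1 ≤ 0; row 2: (20/3)/(2/3) = 10. Minimum is 10 at row 2 (r leaves); pivot element 2/3.
Divide row 2 by 2/3; eliminate column p from the other rows.
Z-row update in column t: -8 − (-4)·0 = -8.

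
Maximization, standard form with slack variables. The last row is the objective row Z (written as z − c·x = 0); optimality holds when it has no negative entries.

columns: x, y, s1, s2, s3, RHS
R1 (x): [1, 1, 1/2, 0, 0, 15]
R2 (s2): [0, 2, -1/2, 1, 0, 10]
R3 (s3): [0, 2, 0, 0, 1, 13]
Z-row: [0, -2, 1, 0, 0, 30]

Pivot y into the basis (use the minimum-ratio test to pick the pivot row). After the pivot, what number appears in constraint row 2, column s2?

1/2

Ratio test on column y — row 1: 15/1 = 15; row 2: 10/2 = 5; row 3: 13/2 = 13/2. Minimum is 5 at row 2 (s2 leaves); pivot element 2.
Divide row 2 by 2; eliminate column y from the other rows.
In the new row 2, the s2 entry is the old entry divided by the pivot: 1/2 = 1/2.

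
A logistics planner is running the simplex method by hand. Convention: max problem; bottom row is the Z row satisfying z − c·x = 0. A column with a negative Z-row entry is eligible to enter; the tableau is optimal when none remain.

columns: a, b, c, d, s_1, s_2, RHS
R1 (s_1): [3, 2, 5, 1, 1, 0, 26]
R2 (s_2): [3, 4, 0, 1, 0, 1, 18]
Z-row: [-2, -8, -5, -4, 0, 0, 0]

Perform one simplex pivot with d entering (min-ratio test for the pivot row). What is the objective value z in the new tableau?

72

Ratio test on column d — row 1: 26/1 = 26; row 2: 18/1 = 18. Minimum is 18 at row 2 (s_2 leaves); pivot element 1.
Pivot on row 2; the Z-row RHS becomes 0 − (-4)·18 = 72.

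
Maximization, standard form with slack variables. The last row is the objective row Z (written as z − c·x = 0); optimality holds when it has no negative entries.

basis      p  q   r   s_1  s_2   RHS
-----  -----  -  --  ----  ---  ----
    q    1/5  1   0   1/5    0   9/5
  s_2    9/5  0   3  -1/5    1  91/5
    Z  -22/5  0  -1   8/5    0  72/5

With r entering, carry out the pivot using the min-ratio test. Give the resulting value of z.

307/15

Ratio test on column r — row 1: entry 0 ≤ 0; row 2: (91/5)/3 = 91/15. Minimum is 91/15 at row 2 (s_2 leaves); pivot element 3.
Pivot on row 2; the Z-row RHS becomes 72/5 − (-1)·(91/15) = 307/15.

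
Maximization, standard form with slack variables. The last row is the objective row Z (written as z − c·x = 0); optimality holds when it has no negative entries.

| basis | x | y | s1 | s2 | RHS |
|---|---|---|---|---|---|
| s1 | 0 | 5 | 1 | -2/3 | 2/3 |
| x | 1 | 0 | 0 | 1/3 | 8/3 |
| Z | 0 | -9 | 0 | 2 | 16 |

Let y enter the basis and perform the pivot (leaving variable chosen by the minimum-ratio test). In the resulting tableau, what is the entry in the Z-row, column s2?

4/5

Ratio test on column y — row 1: (2/3)/5 = 2/15; row 2: entry 0 ≤ 0. Minimum is 2/15 at row 1 (s1 leaves); pivot element 5.
Divide row 1 by 5; eliminate column y from the other rows.
Z-row update in column s2: 2 − (-9)·(-2/15) = 4/5.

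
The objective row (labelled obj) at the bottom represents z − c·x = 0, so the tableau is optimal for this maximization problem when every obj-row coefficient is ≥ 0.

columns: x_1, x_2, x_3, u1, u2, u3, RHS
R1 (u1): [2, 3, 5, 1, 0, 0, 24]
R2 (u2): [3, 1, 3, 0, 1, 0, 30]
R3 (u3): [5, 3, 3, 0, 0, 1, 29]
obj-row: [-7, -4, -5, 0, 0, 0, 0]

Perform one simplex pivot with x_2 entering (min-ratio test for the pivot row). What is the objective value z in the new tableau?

Ratio test on column x_2 — row 1: 24/3 = 8; row 2: 30/1 = 30; row 3: 29/3 = 29/3. Minimum is 8 at row 1 (u1 leaves); pivot element 3.
Pivot on row 1; the obj-row RHS becomes 0 − (-4)·8 = 32.

32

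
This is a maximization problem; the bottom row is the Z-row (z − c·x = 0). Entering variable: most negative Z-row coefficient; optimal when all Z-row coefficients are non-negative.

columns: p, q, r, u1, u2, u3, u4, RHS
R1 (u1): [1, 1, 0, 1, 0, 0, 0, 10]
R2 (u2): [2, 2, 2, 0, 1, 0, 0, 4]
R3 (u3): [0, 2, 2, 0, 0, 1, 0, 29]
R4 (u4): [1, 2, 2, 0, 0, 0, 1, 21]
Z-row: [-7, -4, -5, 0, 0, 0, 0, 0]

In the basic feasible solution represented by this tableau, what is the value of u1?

10

u1 is basic (row 1); its value is the RHS of that row, 10.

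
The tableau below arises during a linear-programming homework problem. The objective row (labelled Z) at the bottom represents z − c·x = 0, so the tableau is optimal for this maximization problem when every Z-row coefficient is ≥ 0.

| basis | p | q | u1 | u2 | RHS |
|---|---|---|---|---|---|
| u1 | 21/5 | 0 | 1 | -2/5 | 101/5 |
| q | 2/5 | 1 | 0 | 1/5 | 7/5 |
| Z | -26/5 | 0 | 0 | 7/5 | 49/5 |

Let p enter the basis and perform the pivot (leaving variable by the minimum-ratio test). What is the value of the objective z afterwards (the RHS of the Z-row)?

Ratio test on column p — row 1: (101/5)/(21/5) = 101/21; row 2: (7/5)/(2/5) = 7/2. Minimum is 7/2 at row 2 (q leaves); pivot element 2/5.
Pivot on row 2; the Z-row RHS becomes 49/5 − (-26/5)·(7/2) = 28.

28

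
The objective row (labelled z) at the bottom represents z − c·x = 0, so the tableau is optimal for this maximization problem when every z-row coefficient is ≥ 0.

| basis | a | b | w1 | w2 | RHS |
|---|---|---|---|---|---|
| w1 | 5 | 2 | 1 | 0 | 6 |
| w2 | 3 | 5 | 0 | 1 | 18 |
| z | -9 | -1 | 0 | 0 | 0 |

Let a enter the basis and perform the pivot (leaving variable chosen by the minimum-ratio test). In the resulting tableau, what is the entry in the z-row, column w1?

9/5

Ratio test on column a — row 1: 6/5 = 6/5; row 2: 18/3 = 6. Minimum is 6/5 at row 1 (w1 leaves); pivot element 5.
Divide row 1 by 5; eliminate column a from the other rows.
z-row update in column w1: 0 − (-9)·(1/5) = 9/5.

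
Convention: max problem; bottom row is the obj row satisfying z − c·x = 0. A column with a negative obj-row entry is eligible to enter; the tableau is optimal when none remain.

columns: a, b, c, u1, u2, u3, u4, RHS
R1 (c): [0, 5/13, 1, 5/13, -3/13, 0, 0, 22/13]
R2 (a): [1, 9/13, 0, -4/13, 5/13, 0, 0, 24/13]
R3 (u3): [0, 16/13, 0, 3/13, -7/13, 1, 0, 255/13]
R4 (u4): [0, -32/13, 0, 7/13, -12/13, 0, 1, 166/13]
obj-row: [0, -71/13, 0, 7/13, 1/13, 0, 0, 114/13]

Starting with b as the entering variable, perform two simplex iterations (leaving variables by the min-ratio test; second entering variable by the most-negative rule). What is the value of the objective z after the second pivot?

128/5

Ratio test on column b — row 1: (22/13)/(5/13) = 22/5; row 2: (24/13)/(9/13) = 8/3; row 3: (255/13)/(16/13) = 255/16; row 4: entry -32/13 ≤ 0. Minimum is 8/3 at row 2 (a leaves); pivot element 9/13.
Pivot on row 2; the obj-row RHS becomes 114/13 − (-71/13)·(8/3) = 70/3.
Next entering variable (most negative obj-row entry -17/9): u1.
Ratio test on column u1 — row 1: (2/3)/(5/9) = 6/5; row 2: entry -4/9 ≤ 0; row 3: (49/3)/(7/9) = 21; row 4: entry -5/9 ≤ 0. Minimum is 6/5 at row 1 (c leaves); pivot element 5/9.
After the second pivot the obj-row RHS is 70/3 − (-17/9)·(6/5) = 128/5.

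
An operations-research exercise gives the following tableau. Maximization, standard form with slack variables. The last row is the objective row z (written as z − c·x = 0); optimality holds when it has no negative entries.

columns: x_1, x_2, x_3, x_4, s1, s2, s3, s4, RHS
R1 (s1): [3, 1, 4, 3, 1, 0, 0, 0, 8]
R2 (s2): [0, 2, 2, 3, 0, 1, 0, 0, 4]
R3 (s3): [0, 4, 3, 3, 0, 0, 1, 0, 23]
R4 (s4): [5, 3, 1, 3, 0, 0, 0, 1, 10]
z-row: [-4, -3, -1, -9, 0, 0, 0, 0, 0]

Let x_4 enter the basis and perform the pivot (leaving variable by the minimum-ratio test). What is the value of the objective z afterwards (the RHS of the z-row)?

12

Ratio test on column x_4 — row 1: 8/3 = 8/3; row 2: 4/3 = 4/3; row 3: 23/3 = 23/3; row 4: 10/3 = 10/3. Minimum is 4/3 at row 2 (s2 leaves); pivot element 3.
Pivot on row 2; the z-row RHS becomes 0 − (-9)·(4/3) = 12.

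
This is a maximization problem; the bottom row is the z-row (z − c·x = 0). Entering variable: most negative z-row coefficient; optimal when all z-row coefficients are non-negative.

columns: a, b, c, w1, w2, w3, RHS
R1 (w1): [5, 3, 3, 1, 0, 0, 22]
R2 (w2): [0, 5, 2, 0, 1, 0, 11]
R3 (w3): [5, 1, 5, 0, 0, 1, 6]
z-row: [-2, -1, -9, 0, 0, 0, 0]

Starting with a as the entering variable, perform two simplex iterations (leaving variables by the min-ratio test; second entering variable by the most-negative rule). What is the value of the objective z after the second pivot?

Ratio test on column a — row 1: 22/5 = 22/5; row 2: entry 0 ≤ 0; row 3: 6/5 = 6/5. Minimum is 6/5 at row 3 (w3 leaves); pivot element 5.
Pivot on row 3; the z-row RHS becomes 0 − (-2)·(6/5) = 12/5.
Next entering variable (most negative z-row entry -7): c.
Ratio test on column c — row 1: entry -2 ≤ 0; row 2: 11/2 = 11/2; row 3: (6/5)/1 = 6/5. Minimum is 6/5 at row 3 (a leaves); pivot element 1.
After the second pivot the z-row RHS is 12/5 − (-7)·(6/5) = 54/5.

54/5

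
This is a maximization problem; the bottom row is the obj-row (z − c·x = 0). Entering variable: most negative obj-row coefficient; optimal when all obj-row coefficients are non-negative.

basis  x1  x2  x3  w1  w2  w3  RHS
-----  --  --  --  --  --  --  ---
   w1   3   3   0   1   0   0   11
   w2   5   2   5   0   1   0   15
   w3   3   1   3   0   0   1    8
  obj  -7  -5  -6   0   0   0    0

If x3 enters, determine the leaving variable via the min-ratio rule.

w3

Column x3 entries and ratios — w1: 0 ≤ 0, skip; w2: 15/5 = 3; w3: 8/3 = 8/3.
Smallest ratio is 8/3 in the row of w3, so w3 leaves.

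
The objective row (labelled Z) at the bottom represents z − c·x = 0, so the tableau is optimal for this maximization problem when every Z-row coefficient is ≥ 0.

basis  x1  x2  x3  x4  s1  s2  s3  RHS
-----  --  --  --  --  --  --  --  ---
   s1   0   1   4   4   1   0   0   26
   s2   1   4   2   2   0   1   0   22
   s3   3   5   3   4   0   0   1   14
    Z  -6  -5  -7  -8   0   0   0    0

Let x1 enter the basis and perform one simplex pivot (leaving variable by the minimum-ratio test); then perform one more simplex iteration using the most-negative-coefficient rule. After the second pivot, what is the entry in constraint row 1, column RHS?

22/3

Ratio test on column x1 — row 1: entry 0 ≤ 0; row 2: 22/1 = 22; row 3: 14/3 = 14/3. Minimum is 14/3 at row 3 (s3 leaves); pivot element 3.
Divide row 3 by 3; eliminate column x1 from the other rows.
Second iteration: most negative Z-row entry is -1 in column x3, so x3 enters.
Ratio test on column x3 — row 1: 26/4 = 13/2; row 2: (52/3)/1 = 52/3; row 3: (14/3)/1 = 14/3. Minimum is 14/3 at row 3 (x1 leaves); pivot element 1.
Divide row 3 by 1; eliminate column x3 from the other rows.
After both pivots, the entry at constraint row 1, column RHS is 22/3.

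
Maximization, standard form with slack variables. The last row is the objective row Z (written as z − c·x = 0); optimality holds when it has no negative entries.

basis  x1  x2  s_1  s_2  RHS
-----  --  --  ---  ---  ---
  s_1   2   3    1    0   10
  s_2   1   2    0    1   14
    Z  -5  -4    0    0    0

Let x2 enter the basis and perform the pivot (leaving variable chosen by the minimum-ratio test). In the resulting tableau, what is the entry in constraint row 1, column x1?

2/3

Ratio test on column x2 — row 1: 10/3 = 10/3; row 2: 14/2 = 7. Minimum is 10/3 at row 1 (s_1 leaves); pivot element 3.
Divide row 1 by 3; eliminate column x2 from the other rows.
In the new row 1, the x1 entry is the old entry divided by the pivot: 2/3 = 2/3.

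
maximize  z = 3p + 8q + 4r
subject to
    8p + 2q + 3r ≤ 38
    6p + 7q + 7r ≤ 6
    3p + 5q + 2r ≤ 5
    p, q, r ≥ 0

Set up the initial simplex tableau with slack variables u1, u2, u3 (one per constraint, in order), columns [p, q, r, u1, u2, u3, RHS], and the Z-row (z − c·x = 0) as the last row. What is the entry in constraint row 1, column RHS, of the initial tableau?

38

The RHS of constraint 1 is b_1 = 38.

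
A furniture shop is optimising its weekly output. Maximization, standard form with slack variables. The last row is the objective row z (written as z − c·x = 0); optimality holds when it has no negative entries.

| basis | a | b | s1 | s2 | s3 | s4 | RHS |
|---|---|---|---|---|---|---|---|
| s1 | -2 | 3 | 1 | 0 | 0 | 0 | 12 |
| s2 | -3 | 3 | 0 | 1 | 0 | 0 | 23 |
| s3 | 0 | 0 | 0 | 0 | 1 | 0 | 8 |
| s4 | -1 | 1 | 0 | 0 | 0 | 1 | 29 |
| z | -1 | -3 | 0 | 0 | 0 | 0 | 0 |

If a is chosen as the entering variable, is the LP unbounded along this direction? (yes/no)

yes

Every constraint-row entry in column a is ≤ 0, so increasing a is unbounded.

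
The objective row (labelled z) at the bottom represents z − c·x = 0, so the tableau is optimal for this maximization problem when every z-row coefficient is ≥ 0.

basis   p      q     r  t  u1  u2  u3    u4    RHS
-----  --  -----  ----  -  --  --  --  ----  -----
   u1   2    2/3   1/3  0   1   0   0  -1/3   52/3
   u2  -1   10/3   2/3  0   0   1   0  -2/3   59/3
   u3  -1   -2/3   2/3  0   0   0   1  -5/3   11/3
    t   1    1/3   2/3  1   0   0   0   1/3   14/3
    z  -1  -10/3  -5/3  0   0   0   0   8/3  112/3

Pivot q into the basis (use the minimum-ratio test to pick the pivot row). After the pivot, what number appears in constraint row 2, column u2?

Ratio test on column q — row 1: (52/3)/(2/3) = 26; row 2: (59/3)/(10/3) = 59/10; row 3: entry -2/3 ≤ 0; row 4: (14/3)/(1/3) = 14. Minimum is 59/10 at row 2 (u2 leaves); pivot element 10/3.
Divide row 2 by 10/3; eliminate column q from the other rows.
In the new row 2, the u2 entry is the old entry divided by the pivot: 1/(10/3) = 3/10.

3/10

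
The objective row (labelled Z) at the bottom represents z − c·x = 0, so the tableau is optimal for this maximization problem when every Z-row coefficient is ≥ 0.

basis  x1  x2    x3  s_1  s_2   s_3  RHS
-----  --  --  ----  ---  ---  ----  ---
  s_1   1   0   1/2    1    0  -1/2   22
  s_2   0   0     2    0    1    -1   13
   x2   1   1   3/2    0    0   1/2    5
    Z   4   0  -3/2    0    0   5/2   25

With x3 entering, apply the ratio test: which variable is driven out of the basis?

Column x3 entries and ratios — s_1: 22/(1/2) = 44; s_2: 13/2 = 13/2; x2: 5/(3/2) = 10/3.
Smallest ratio is 10/3 in the row of x2, so x2 leaves.

x2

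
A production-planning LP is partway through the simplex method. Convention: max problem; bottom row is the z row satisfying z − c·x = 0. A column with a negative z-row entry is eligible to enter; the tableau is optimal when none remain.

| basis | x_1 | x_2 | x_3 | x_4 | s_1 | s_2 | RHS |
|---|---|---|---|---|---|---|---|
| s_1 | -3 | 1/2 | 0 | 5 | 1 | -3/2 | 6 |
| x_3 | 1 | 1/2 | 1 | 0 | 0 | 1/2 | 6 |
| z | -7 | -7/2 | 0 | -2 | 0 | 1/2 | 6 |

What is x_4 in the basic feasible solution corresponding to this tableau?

x_4 is not in the basis, so in the current basic feasible solution x_4 = 0.

0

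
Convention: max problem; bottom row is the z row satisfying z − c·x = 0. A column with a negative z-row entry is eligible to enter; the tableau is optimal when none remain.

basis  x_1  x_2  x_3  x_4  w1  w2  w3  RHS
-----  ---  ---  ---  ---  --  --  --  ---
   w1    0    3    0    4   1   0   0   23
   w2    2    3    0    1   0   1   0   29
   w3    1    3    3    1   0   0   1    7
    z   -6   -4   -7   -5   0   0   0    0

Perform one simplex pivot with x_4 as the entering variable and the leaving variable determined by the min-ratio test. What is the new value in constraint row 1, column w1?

1/4

Ratio test on column x_4 — row 1: 23/4 = 23/4; row 2: 29/1 = 29; row 3: 7/1 = 7. Minimum is 23/4 at row 1 (w1 leaves); pivot element 4.
Divide row 1 by 4; eliminate column x_4 from the other rows.
In the new row 1, the w1 entry is the old entry divided by the pivot: 1/4 = 1/4.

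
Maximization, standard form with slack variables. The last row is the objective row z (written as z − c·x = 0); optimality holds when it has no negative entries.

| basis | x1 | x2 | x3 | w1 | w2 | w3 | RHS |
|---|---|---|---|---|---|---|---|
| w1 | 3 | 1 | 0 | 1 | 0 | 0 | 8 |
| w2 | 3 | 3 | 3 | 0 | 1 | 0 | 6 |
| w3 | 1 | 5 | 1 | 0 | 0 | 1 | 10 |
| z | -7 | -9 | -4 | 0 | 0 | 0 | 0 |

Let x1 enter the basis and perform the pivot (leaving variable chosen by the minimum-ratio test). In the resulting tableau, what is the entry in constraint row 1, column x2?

-2

Ratio test on column x1 — row 1: 8/3 = 8/3; row 2: 6/3 = 2; row 3: 10/1 = 10. Minimum is 2 at row 2 (w2 leaves); pivot element 3.
Divide row 2 by 3; eliminate column x1 from the other rows.
Row 1 update in column x2: 1 − 3·1 = -2.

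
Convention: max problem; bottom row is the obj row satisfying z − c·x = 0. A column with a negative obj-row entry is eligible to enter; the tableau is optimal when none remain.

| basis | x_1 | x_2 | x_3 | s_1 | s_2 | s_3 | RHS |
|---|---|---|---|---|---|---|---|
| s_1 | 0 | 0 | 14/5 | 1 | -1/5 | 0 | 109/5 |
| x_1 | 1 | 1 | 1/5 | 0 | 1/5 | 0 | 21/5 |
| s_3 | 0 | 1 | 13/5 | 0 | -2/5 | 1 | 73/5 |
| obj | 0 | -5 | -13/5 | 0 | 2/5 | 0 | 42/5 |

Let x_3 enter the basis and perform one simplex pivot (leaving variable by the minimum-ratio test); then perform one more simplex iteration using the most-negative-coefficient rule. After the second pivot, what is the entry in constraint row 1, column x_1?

7/6

Ratio test on column x_3 — row 1: (109/5)/(14/5) = 109/14; row 2: (21/5)/(1/5) = 21; row 3: (73/5)/(13/5) = 73/13. Minimum is 73/13 at row 3 (s_3 leaves); pivot element 13/5.
Divide row 3 by 13/5; eliminate column x_3 from the other rows.
Second iteration: most negative obj-row entry is -4 in column x_2, so x_2 enters.
Ratio test on column x_2 — row 1: entry -14/13 ≤ 0; row 2: (40/13)/(12/13) = 10/3; row 3: (73/13)/(5/13) = 73/5. Minimum is 10/3 at row 2 (x_1 leaves); pivot element 12/13.
Divide row 2 by 12/13; eliminate column x_2 from the other rows.
After both pivots, the entry at constraint row 1, column x_1 is 7/6.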